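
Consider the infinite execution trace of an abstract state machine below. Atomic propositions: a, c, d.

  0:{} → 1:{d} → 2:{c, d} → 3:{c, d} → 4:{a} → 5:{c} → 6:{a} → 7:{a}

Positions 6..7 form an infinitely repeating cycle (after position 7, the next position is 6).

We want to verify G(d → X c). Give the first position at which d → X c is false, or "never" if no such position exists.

3

Check d → X c at each position in order: 0 ✓, 1 ✓, 2 ✓.
At position 3 the labels are {c, d} and the next position 4 has {a}, so d → X c is false there. This is the first violation.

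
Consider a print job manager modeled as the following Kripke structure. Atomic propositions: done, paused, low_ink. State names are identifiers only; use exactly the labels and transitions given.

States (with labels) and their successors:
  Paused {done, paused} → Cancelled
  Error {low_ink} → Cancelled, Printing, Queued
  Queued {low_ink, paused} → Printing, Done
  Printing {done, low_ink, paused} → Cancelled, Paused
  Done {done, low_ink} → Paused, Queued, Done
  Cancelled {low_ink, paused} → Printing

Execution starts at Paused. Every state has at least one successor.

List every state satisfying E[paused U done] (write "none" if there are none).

{Paused, Queued, Printing, Done, Cancelled}

States satisfying paused: {Paused, Queued, Printing, Cancelled}.
States satisfying done: {Paused, Printing, Done}.
States satisfying E[paused U done]: {Paused, Queued, Printing, Done, Cancelled}.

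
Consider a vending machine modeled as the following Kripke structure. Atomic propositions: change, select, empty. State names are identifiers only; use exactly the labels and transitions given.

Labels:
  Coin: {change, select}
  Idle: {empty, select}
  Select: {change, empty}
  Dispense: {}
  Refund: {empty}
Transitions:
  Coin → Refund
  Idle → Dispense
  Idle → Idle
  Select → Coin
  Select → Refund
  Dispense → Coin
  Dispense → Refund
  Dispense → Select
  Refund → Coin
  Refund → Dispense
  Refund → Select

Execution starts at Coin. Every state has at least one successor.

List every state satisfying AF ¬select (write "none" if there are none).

States satisfying ¬select: {Select, Dispense, Refund}.
States satisfying AF ¬select: {Coin, Select, Dispense, Refund}.

{Coin, Select, Dispense, Refund}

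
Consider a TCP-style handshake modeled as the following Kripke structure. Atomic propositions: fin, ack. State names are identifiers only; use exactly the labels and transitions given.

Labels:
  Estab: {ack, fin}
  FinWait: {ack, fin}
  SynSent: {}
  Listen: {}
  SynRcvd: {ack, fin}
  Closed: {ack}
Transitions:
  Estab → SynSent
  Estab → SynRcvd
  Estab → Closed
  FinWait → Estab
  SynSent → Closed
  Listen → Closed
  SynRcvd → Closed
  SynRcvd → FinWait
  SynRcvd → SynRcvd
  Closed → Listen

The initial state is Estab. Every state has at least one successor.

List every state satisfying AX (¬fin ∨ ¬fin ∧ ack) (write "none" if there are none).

States satisfying ¬fin ∨ ¬fin ∧ ack: {SynSent, Listen, Closed}.
States satisfying AX (¬fin ∨ ¬fin ∧ ack): {SynSent, Listen, Closed}.

{SynSent, Listen, Closed}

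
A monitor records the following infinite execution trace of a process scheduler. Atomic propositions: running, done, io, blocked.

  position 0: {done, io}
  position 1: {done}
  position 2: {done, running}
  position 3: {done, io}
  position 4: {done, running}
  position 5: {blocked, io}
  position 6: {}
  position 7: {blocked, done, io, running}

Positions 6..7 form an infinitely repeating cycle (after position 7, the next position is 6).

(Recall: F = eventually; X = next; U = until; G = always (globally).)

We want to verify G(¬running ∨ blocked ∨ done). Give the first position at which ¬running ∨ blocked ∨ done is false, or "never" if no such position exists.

never

¬running ∨ blocked ∨ done holds at every position 0..7, and those are all the positions the trace ever visits, so the invariant G(¬running ∨ blocked ∨ done) is never violated.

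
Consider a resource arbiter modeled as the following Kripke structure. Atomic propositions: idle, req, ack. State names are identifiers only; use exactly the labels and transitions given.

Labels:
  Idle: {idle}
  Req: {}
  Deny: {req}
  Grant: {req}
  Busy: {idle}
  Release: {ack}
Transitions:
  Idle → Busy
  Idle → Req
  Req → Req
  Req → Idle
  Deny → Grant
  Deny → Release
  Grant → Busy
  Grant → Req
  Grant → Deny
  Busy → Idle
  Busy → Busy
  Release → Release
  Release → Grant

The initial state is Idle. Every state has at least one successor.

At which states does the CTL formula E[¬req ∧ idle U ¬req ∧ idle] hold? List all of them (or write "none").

{Idle, Busy}

States satisfying ¬req ∧ idle: {Idle, Busy}.
States satisfying E[¬req ∧ idle U ¬req ∧ idle]: {Idle, Busy}.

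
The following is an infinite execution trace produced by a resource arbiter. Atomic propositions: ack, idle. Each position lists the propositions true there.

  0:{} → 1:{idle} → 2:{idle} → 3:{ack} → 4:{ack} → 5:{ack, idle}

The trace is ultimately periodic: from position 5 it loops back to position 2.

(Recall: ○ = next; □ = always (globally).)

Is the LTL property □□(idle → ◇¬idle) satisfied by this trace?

Holds

□(idle → ◇¬idle) holds at every position 0..5, and those are all positions ever visited, so □□(idle → ◇¬idle) holds.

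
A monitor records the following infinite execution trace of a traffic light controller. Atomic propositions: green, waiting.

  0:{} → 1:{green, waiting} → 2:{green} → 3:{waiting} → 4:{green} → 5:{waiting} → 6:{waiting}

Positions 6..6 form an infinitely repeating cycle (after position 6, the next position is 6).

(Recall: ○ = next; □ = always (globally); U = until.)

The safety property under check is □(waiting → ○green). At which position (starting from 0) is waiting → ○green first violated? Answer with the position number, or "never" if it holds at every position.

Check waiting → ○green at each position in order: 0 ✓, 1 ✓, 2 ✓, 3 ✓, 4 ✓.
At position 5 the labels are {waiting} and the next position 6 has {waiting}, so waiting → ○green is false there. This is the first violation.

5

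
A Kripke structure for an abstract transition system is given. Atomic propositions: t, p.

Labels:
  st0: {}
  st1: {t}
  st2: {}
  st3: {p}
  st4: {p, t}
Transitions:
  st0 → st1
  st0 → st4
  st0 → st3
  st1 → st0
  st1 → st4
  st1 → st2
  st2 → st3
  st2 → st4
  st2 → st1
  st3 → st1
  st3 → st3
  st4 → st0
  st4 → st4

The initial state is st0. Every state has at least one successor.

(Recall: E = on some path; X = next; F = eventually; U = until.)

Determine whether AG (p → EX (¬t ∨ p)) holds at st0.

Holds

States satisfying p → EX (¬t ∨ p): {st0, st1, st2, st3, st4}.
States satisfying AG (p → EX (¬t ∨ p)): {st0, st1, st2, st3, st4}.
Every state reachable from st0 satisfies p → EX (¬t ∨ p).
st0 ∈ Sat(AG (p → EX (¬t ∨ p))).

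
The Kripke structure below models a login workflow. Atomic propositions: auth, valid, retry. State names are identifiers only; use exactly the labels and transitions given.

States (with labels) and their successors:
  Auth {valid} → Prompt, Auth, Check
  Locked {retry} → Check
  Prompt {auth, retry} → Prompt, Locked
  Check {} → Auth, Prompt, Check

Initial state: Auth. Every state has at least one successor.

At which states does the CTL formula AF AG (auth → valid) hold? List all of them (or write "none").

States satisfying AG (auth → valid): ∅.
States satisfying AF AG (auth → valid): ∅.

none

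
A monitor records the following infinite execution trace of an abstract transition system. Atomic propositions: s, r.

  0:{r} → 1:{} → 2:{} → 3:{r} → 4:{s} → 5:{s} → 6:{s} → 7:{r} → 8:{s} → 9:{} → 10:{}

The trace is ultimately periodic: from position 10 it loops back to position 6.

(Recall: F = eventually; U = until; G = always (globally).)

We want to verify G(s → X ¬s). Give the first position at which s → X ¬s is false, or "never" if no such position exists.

Check s → X ¬s at each position in order: 0 ✓, 1 ✓, 2 ✓, 3 ✓.
At position 4 the labels are {s} and the next position 5 has {s}, so s → X ¬s is false there. This is the first violation.

4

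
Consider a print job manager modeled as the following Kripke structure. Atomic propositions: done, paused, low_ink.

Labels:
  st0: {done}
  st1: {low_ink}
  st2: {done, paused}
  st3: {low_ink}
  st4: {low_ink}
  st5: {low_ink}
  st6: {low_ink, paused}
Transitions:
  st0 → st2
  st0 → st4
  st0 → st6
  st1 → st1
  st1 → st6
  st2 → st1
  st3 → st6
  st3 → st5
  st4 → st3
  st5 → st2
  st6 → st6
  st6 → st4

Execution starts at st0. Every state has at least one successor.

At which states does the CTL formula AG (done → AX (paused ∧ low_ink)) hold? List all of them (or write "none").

States satisfying done → AX (paused ∧ low_ink): {st1, st3, st4, st5, st6}.
States satisfying AG (done → AX (paused ∧ low_ink)): ∅.

none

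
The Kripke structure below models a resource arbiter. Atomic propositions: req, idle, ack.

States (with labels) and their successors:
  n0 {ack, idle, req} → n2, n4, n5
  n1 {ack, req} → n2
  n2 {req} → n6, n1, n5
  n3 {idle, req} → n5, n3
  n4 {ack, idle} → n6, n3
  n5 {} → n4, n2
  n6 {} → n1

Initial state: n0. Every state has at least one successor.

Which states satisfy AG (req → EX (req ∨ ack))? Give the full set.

{n0, n1, n2, n3, n4, n5, n6}

States satisfying req → EX (req ∨ ack): {n0, n1, n2, n3, n4, n5, n6}.
States satisfying AG (req → EX (req ∨ ack)): {n0, n1, n2, n3, n4, n5, n6}.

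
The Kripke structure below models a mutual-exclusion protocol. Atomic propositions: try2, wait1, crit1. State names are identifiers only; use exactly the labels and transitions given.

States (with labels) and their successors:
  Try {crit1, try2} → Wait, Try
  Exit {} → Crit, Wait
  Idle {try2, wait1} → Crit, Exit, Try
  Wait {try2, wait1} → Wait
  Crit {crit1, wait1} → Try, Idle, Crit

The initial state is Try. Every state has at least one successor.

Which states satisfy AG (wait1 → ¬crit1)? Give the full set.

{Try, Wait}

States satisfying wait1 → ¬crit1: {Try, Exit, Idle, Wait}.
States satisfying AG (wait1 → ¬crit1): {Try, Wait}.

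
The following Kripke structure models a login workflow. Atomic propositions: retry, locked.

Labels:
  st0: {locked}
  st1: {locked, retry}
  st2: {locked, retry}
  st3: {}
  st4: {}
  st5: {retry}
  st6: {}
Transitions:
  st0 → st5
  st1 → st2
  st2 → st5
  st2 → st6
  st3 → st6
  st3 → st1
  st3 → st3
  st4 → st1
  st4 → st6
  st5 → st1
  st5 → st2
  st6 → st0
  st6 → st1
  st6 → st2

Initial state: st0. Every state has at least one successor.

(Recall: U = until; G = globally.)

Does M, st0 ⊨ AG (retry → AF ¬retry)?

States satisfying retry → AF ¬retry: {st0, st3, st4, st6}.
States satisfying AG (retry → AF ¬retry): ∅.
st1 is reachable from st0 and violates retry → AF ¬retry, so AG fails at st0.
st0 ∉ Sat(AG (retry → AF ¬retry)).

Does not hold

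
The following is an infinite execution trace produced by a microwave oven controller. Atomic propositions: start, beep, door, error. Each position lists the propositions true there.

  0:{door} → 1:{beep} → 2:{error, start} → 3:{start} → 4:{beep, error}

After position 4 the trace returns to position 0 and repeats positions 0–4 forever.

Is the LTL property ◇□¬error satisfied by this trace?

□¬error is false at every position 0..4, so it never becomes true and ◇□¬error fails.

No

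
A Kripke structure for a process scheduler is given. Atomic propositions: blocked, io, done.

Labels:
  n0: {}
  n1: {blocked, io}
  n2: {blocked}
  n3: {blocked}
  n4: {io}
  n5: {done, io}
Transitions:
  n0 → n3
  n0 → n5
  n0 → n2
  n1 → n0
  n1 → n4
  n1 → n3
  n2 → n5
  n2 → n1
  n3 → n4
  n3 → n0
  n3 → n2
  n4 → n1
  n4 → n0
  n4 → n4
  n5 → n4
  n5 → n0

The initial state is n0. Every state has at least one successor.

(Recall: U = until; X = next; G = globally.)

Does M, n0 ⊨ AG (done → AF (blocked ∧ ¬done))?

States satisfying done → AF (blocked ∧ ¬done): {n0, n1, n2, n3, n4}.
States satisfying AG (done → AF (blocked ∧ ¬done)): ∅.
n5 is reachable from n0 and violates done → AF (blocked ∧ ¬done), so AG fails at n0.
n0 ∉ Sat(AG (done → AF (blocked ∧ ¬done))).

No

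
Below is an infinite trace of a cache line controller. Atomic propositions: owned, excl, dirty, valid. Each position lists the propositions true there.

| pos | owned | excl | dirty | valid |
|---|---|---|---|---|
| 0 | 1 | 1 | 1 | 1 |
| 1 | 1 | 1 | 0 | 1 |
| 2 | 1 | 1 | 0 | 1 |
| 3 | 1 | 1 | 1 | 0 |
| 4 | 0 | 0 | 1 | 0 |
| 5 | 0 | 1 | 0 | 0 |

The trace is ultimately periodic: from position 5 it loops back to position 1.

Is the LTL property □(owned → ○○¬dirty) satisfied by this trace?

owned → ○○¬dirty must hold at every position from 0 onward. It fails at position 1, so □(owned → ○○¬dirty) is false.
Positions where owned holds: 0, 1, 2, 3.
Check ○○¬dirty at each: 0→ok, 1→fails, 2→fails, 3→ok.

Violated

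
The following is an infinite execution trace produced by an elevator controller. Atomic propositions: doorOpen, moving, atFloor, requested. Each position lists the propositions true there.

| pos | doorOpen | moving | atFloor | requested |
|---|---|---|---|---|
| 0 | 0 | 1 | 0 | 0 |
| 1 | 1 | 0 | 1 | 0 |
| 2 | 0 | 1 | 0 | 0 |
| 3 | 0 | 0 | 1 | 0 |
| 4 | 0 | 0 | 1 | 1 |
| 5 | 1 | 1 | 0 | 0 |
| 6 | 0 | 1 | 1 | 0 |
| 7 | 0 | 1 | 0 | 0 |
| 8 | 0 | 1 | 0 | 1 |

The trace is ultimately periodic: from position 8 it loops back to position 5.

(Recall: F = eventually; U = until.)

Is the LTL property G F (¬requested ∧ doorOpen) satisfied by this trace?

Satisfied

F (¬requested ∧ doorOpen) holds at every position 0..8, and those are all positions ever visited, so G F (¬requested ∧ doorOpen) holds.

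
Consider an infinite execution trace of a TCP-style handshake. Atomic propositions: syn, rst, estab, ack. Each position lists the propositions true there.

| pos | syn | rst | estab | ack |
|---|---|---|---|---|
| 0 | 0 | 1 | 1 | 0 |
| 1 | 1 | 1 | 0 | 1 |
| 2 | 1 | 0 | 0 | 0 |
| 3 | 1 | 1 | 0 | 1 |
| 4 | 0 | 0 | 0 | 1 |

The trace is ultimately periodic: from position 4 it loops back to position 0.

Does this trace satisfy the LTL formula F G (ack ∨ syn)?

G (ack ∨ syn) is false at every position 0..4, so it never becomes true and F G (ack ∨ syn) fails.

Violated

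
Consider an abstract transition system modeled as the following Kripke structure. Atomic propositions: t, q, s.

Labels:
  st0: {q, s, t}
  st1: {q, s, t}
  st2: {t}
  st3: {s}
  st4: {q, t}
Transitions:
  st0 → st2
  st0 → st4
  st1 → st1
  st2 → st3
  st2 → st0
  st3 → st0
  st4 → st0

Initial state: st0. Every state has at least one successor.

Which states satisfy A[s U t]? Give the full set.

States satisfying s: {st0, st1, st3}.
States satisfying t: {st0, st1, st2, st4}.
States satisfying A[s U t]: {st0, st1, st2, st3, st4}.

{st0, st1, st2, st3, st4}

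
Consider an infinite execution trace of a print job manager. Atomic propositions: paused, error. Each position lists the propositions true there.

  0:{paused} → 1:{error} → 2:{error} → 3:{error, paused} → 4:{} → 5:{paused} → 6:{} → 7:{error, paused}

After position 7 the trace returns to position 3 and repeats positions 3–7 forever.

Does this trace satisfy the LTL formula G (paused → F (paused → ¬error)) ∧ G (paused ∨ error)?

paused → F (paused → ¬error) holds at every position 0..7, and those are all positions ever visited, so G (paused → F (paused → ¬error)) holds.
Positions where paused holds: 0, 3, 5, 7.
Check F (paused → ¬error) at each: 0→ok, 3→ok, 5→ok, 7→ok.
paused ∨ error must hold at every position from 0 onward. It fails at position 4, so G (paused ∨ error) is false.
At position 0: G (paused → F (paused → ¬error)) is true; G (paused ∨ error) is false; so G (paused → F (paused → ¬error)) ∧ G (paused ∨ error) is false.

No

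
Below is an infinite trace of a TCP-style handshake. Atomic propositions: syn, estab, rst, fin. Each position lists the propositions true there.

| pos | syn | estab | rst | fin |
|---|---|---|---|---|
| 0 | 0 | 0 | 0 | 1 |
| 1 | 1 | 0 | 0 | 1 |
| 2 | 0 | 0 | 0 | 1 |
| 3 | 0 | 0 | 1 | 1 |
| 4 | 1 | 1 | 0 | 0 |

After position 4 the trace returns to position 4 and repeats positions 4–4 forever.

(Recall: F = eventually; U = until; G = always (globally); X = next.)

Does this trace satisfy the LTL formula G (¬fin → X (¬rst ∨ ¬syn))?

Satisfied

¬fin → X (¬rst ∨ ¬syn) holds at every position 0..4, and those are all positions ever visited, so G (¬fin → X (¬rst ∨ ¬syn)) holds.
Positions where ¬fin holds: 4.
Check X (¬rst ∨ ¬syn) at each: 4→ok.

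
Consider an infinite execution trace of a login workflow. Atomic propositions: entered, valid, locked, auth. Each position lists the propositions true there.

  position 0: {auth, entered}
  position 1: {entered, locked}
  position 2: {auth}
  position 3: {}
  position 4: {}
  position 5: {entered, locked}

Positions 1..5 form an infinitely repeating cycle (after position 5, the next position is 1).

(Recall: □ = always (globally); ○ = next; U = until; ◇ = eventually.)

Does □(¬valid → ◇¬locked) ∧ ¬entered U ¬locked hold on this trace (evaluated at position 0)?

¬valid → ◇¬locked holds at every position 0..5, and those are all positions ever visited, so □(¬valid → ◇¬locked) holds.
Positions where ¬valid holds: 0, 1, 2, 3, 4, 5.
Check ◇¬locked at each: 0→ok, 1→ok, 2→ok, 3→ok, 4→ok, 5→ok.
Walking from position 0: ¬locked first holds at position 0, and ¬entered holds at every earlier position along the way, so ¬entered U ¬locked holds.
At position 0: □(¬valid → ◇¬locked) is true; ¬entered U ¬locked is true; so □(¬valid → ◇¬locked) ∧ ¬entered U ¬locked is true.

Yes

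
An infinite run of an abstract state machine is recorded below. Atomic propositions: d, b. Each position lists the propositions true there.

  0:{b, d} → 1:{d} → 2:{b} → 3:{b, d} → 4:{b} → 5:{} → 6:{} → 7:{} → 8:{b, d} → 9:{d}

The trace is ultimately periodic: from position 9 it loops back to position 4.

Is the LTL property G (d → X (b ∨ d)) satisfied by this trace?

d → X (b ∨ d) holds at every position 0..9, and those are all positions ever visited, so G (d → X (b ∨ d)) holds.
Positions where d holds: 0, 1, 3, 8, 9.
Check X (b ∨ d) at each: 0→ok, 1→ok, 3→ok, 8→ok, 9→ok.

Satisfied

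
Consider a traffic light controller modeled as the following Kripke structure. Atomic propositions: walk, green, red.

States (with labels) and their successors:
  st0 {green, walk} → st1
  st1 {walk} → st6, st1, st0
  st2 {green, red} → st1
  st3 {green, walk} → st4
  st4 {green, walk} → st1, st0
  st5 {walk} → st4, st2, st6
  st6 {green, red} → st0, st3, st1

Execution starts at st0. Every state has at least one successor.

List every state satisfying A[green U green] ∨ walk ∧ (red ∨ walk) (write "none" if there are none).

States satisfying green: {st0, st2, st3, st4, st6}.
States satisfying A[green U green]: {st0, st2, st3, st4, st6}.
States satisfying red ∨ walk: {st0, st1, st2, st3, st4, st5, st6}.
States satisfying walk ∧ (red ∨ walk): {st0, st1, st3, st4, st5}.
States satisfying A[green U green] ∨ walk ∧ (red ∨ walk): {st0, st1, st2, st3, st4, st5, st6}.

{st0, st1, st2, st3, st4, st5, st6}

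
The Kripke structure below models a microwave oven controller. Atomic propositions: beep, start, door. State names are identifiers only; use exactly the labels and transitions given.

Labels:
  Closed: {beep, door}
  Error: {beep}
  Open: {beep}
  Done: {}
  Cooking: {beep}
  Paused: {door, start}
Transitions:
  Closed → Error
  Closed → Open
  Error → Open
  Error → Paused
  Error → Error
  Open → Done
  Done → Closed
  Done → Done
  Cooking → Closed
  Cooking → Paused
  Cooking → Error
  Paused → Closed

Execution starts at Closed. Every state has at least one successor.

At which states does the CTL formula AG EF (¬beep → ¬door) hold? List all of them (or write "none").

{Closed, Error, Open, Done, Cooking, Paused}

States satisfying EF (¬beep → ¬door): {Closed, Error, Open, Done, Cooking, Paused}.
States satisfying AG EF (¬beep → ¬door): {Closed, Error, Open, Done, Cooking, Paused}.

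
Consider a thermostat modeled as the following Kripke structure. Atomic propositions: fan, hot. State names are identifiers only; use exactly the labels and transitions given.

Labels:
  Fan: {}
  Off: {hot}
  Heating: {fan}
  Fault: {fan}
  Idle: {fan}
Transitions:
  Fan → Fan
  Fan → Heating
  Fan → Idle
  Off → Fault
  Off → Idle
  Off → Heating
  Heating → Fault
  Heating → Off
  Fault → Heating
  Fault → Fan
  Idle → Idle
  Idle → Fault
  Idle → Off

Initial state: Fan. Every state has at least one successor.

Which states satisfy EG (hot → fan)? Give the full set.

{Fan, Heating, Fault, Idle}

States satisfying hot → fan: {Fan, Heating, Fault, Idle}.
States satisfying EG (hot → fan): {Fan, Heating, Fault, Idle}.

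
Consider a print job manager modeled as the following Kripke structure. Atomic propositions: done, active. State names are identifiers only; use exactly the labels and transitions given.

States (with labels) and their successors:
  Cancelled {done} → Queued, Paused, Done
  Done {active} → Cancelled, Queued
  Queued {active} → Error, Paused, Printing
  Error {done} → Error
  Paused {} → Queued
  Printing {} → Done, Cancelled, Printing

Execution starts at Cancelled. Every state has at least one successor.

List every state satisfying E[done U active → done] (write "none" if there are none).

{Cancelled, Error, Paused, Printing}

States satisfying done: {Cancelled, Error}.
States satisfying active → done: {Cancelled, Error, Paused, Printing}.
States satisfying E[done U active → done]: {Cancelled, Error, Paused, Printing}.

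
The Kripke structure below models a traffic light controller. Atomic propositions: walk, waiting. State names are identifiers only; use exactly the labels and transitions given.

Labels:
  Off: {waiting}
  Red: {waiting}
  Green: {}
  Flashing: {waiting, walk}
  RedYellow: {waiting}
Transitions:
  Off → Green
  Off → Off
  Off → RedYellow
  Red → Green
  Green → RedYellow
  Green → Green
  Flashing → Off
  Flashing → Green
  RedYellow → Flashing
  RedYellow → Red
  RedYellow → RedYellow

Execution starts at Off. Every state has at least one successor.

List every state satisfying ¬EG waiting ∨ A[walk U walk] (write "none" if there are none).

{Red, Green, Flashing}

States satisfying waiting: {Off, Red, Flashing, RedYellow}.
States satisfying EG waiting: {Off, Flashing, RedYellow}.
States satisfying ¬EG waiting: {Red, Green}.
States satisfying walk: {Flashing}.
States satisfying A[walk U walk]: {Flashing}.
States satisfying ¬EG waiting ∨ A[walk U walk]: {Red, Green, Flashing}.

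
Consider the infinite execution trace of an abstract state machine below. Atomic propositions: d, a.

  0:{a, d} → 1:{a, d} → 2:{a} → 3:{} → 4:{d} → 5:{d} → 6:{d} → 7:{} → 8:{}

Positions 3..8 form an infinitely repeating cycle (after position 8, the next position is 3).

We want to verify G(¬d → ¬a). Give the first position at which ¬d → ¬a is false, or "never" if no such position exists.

2

Check ¬d → ¬a at each position in order: 0 ✓, 1 ✓.
At position 2 the labels are {a}, so ¬d → ¬a is false there. This is the first violation.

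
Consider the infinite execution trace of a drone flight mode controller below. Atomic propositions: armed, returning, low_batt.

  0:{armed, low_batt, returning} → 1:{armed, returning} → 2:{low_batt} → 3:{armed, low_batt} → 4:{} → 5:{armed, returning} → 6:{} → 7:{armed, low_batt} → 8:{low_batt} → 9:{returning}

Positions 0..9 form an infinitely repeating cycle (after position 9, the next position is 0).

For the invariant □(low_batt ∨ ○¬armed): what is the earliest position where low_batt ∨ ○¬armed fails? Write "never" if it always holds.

Check low_batt ∨ ○¬armed at each position in order: 0 ✓, 1 ✓, 2 ✓, 3 ✓.
At position 4 the labels are {} and the next position 5 has {armed, returning}, so low_batt ∨ ○¬armed is false there. This is the first violation.

4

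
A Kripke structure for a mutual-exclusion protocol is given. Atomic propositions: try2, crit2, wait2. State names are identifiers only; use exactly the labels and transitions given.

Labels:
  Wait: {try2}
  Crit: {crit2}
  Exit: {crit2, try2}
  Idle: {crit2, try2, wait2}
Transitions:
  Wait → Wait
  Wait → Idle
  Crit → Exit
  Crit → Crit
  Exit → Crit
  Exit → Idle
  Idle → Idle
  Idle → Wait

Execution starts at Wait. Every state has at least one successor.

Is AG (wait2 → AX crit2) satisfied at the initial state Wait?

Does not hold

States satisfying wait2 → AX crit2: {Wait, Crit, Exit}.
States satisfying AG (wait2 → AX crit2): ∅.
Idle is reachable from Wait and violates wait2 → AX crit2, so AG fails at Wait.
Wait ∉ Sat(AG (wait2 → AX crit2)).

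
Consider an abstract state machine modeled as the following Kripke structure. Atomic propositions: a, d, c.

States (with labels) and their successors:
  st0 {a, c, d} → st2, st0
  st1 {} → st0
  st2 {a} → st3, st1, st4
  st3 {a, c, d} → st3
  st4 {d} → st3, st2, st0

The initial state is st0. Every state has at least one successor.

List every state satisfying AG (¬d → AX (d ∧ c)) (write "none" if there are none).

States satisfying ¬d → AX (d ∧ c): {st0, st1, st3, st4}.
States satisfying AG (¬d → AX (d ∧ c)): {st3}.

{st3}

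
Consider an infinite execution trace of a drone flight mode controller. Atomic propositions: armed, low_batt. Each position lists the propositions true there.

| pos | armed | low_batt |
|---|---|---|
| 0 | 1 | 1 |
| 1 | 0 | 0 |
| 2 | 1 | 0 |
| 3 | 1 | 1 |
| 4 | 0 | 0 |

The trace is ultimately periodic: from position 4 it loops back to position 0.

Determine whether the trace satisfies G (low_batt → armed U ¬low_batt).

Satisfied

low_batt → armed U ¬low_batt holds at every position 0..4, and those are all positions ever visited, so G (low_batt → armed U ¬low_batt) holds.
Positions where low_batt holds: 0, 3.
Check armed U ¬low_batt at each: 0→ok, 3→ok.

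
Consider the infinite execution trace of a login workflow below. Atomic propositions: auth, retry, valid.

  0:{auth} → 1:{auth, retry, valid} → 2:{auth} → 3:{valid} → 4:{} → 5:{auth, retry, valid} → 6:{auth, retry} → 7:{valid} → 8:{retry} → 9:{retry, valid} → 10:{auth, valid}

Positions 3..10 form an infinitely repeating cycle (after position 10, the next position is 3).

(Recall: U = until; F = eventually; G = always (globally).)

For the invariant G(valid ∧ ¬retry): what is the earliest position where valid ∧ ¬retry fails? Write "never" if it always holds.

0

At position 0 the labels are {auth}, so valid ∧ ¬retry is false there. This is the first violation.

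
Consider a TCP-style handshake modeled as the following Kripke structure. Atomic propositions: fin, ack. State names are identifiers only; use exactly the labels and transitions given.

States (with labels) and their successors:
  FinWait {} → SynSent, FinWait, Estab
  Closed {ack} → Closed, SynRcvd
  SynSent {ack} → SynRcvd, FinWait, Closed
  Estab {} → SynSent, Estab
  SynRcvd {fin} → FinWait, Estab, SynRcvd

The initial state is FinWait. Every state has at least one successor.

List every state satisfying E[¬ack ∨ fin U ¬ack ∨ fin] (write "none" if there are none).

States satisfying ¬ack ∨ fin: {FinWait, Estab, SynRcvd}.
States satisfying E[¬ack ∨ fin U ¬ack ∨ fin]: {FinWait, Estab, SynRcvd}.

{FinWait, Estab, SynRcvd}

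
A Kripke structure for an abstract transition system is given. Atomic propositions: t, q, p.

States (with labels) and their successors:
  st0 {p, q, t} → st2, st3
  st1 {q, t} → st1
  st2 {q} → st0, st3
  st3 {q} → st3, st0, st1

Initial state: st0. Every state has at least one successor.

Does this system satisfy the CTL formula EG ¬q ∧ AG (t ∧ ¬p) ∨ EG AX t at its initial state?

States satisfying ¬q: ∅.
States satisfying EG ¬q: ∅.
States satisfying t ∧ ¬p: {st1}.
States satisfying AG (t ∧ ¬p): {st1}.
States satisfying EG ¬q ∧ AG (t ∧ ¬p): ∅.
States satisfying AX t: {st1}.
States satisfying EG AX t: {st1}.
States satisfying EG ¬q ∧ AG (t ∧ ¬p) ∨ EG AX t: {st1}.
st0 ∉ Sat(EG ¬q ∧ AG (t ∧ ¬p) ∨ EG AX t).

Violated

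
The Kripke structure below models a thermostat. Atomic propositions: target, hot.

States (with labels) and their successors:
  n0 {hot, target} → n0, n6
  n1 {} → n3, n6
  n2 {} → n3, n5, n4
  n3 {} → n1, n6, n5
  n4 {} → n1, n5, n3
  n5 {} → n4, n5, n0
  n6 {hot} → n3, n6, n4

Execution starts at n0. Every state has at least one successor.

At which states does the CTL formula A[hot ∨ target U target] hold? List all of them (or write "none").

States satisfying hot ∨ target: {n0, n6}.
States satisfying target: {n0}.
States satisfying A[hot ∨ target U target]: {n0}.

{n0}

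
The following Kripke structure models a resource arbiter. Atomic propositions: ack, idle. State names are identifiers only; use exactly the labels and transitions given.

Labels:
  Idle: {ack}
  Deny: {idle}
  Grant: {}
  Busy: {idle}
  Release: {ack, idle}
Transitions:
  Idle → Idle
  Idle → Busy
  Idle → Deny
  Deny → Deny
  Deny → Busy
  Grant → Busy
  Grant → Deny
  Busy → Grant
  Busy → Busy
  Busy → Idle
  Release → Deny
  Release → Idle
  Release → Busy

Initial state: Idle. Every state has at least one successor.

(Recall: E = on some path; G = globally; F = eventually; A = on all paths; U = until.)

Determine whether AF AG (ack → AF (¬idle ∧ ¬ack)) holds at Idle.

States satisfying AG (ack → AF (¬idle ∧ ¬ack)): ∅.
States satisfying AF AG (ack → AF (¬idle ∧ ¬ack)): ∅.
There is a path from Idle along which AG (ack → AF (¬idle ∧ ¬ack)) never holds.
Idle ∉ Sat(AF AG (ack → AF (¬idle ∧ ¬ack))).

Does not hold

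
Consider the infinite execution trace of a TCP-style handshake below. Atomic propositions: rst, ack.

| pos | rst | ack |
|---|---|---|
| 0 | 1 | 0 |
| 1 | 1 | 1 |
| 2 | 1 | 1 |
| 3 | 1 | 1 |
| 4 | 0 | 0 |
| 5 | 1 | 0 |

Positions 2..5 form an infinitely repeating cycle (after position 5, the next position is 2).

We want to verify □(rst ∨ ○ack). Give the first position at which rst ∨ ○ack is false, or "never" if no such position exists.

4

Check rst ∨ ○ack at each position in order: 0 ✓, 1 ✓, 2 ✓, 3 ✓.
At position 4 the labels are {} and the next position 5 has {rst}, so rst ∨ ○ack is false there. This is the first violation.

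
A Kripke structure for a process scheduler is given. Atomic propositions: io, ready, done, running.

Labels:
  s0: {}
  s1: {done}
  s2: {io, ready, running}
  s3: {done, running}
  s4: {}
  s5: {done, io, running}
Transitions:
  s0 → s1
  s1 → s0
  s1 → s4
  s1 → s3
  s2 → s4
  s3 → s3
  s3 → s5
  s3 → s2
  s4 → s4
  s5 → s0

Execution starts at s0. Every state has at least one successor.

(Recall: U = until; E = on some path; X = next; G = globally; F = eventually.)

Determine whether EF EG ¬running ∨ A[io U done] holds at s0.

States satisfying EG ¬running: {s0, s1, s4}.
States satisfying EF EG ¬running: {s0, s1, s2, s3, s4, s5}.
States satisfying io: {s2, s5}.
States satisfying done: {s1, s3, s5}.
States satisfying A[io U done]: {s1, s3, s5}.
States satisfying EF EG ¬running ∨ A[io U done]: {s0, s1, s2, s3, s4, s5}.
s0 ∈ Sat(EF EG ¬running ∨ A[io U done]).

Holds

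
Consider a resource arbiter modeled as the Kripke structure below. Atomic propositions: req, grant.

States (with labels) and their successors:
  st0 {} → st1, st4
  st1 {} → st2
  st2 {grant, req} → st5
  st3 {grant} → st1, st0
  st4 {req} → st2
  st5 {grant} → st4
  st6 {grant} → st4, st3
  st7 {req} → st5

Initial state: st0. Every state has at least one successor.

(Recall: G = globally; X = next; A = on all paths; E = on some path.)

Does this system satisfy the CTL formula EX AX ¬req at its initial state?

Violated

States satisfying AX ¬req: {st2, st3, st7}.
States satisfying EX AX ¬req: {st1, st4, st6}.
No suitable path/successor from st0 witnesses the formula.
st0 ∉ Sat(EX AX ¬req).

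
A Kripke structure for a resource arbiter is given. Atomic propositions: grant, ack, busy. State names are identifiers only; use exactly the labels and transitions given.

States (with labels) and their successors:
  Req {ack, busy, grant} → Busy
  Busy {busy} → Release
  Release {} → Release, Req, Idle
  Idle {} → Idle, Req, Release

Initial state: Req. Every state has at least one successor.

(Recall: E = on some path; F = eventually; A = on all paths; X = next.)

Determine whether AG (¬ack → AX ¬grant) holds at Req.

States satisfying ¬ack → AX ¬grant: {Req, Busy}.
States satisfying AG (¬ack → AX ¬grant): ∅.
Idle is reachable from Req and violates ¬ack → AX ¬grant, so AG fails at Req.
Req ∉ Sat(AG (¬ack → AX ¬grant)).

No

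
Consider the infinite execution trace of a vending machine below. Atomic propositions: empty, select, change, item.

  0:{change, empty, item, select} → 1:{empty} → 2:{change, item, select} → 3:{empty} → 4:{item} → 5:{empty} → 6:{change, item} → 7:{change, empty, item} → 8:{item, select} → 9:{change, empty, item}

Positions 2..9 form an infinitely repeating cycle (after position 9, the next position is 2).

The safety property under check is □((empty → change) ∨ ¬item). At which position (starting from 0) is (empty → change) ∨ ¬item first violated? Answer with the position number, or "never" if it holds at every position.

never

(empty → change) ∨ ¬item holds at every position 0..9, and those are all the positions the trace ever visits, so the invariant □((empty → change) ∨ ¬item) is never violated.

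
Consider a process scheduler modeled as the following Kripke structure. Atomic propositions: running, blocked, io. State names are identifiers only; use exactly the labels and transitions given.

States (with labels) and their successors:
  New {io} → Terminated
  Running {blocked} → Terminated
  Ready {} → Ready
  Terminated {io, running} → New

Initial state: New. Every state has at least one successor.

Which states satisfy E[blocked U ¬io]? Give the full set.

{Running, Ready}

States satisfying blocked: {Running}.
States satisfying ¬io: {Running, Ready}.
States satisfying E[blocked U ¬io]: {Running, Ready}.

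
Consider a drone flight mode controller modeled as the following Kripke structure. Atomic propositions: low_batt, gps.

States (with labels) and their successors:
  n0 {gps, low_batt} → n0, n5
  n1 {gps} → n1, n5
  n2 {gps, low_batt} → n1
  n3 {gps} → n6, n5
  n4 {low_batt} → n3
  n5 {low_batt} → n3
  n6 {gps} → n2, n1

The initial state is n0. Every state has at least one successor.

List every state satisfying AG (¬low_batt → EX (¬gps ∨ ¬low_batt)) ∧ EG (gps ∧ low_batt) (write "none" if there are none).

States satisfying ¬low_batt → EX (¬gps ∨ ¬low_batt): {n0, n1, n2, n3, n4, n5, n6}.
States satisfying AG (¬low_batt → EX (¬gps ∨ ¬low_batt)): {n0, n1, n2, n3, n4, n5, n6}.
States satisfying gps ∧ low_batt: {n0, n2}.
States satisfying EG (gps ∧ low_batt): {n0}.
States satisfying AG (¬low_batt → EX (¬gps ∨ ¬low_batt)) ∧ EG (gps ∧ low_batt): {n0}.

{n0}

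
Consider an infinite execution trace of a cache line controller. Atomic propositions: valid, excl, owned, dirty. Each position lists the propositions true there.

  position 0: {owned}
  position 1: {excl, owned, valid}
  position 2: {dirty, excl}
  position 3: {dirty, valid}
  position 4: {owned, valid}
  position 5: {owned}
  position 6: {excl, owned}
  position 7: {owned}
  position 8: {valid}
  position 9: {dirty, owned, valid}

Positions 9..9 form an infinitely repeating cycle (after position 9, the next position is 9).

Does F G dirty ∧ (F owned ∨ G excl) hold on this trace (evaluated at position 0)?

G dirty holds at position 9, which is reachable from 0, so F G dirty holds.
At position 0: F G dirty is true; F owned ∨ G excl is true; so F G dirty ∧ (F owned ∨ G excl) is true.

Holds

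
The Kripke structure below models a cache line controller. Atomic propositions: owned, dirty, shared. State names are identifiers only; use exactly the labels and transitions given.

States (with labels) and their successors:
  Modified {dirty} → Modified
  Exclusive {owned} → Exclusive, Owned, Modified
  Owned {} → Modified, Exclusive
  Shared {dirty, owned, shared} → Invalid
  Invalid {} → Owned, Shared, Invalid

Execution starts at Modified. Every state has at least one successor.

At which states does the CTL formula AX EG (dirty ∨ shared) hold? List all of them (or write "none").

{Modified}

States satisfying EG (dirty ∨ shared): {Modified}.
States satisfying AX EG (dirty ∨ shared): {Modified}.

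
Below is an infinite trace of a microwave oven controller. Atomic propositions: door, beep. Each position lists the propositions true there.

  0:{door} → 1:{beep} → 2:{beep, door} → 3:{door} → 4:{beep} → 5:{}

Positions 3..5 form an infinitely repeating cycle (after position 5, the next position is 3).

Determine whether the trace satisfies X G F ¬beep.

The position after 0 is 1; G F ¬beep is true there.

Holds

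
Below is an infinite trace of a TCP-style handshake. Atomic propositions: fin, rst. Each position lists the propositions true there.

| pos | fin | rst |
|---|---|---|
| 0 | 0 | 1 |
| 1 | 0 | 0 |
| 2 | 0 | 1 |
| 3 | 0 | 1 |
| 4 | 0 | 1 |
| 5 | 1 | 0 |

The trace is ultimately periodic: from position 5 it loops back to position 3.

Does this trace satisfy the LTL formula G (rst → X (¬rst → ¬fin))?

Violated

rst → X (¬rst → ¬fin) must hold at every position from 0 onward. It fails at position 4, so G (rst → X (¬rst → ¬fin)) is false.
Positions where rst holds: 0, 2, 3, 4.
Check X (¬rst → ¬fin) at each: 0→ok, 2→ok, 3→ok, 4→fails.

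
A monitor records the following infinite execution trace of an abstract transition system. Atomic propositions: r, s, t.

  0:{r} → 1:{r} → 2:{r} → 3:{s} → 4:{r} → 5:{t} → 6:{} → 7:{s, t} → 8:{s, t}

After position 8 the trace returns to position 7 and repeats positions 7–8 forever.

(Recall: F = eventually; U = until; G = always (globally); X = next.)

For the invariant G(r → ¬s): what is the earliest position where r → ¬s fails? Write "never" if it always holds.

r → ¬s holds at every position 0..8, and those are all the positions the trace ever visits, so the invariant G(r → ¬s) is never violated.

never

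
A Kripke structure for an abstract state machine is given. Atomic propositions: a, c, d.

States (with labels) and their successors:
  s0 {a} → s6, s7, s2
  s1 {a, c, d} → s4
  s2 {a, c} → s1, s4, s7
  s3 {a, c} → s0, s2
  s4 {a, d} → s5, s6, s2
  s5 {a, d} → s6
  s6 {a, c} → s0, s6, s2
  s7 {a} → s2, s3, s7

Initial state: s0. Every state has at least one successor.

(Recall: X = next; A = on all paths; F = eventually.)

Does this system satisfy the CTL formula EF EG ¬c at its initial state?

Yes

States satisfying EG ¬c: {s0, s7}.
States satisfying EF EG ¬c: {s0, s1, s2, s3, s4, s5, s6, s7}.
Some path from s0 reaches a state where EG ¬c holds.
s0 ∈ Sat(EF EG ¬c).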